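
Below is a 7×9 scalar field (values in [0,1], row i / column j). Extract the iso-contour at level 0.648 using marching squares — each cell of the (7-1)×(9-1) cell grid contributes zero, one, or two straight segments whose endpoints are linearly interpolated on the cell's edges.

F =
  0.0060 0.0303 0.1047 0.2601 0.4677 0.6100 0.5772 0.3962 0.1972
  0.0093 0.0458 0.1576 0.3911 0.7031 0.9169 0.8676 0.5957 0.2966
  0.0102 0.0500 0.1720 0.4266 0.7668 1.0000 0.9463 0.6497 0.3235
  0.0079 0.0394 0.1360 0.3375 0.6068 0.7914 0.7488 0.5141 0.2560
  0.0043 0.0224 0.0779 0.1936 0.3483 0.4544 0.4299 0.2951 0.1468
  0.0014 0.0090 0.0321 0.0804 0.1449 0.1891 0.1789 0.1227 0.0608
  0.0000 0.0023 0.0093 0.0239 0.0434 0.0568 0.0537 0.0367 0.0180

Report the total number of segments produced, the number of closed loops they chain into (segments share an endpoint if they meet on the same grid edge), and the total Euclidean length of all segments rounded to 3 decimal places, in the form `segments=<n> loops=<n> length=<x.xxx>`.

segments=14 loops=1 length=10.370

cell (0,3): code 0100 → (0.766,4.000)–(1.000,3.823)
cell (0,4): code 1100 → (0.124,5.000)–(0.766,4.000)
cell (0,5): code 1100 → (0.244,6.000)–(0.124,5.000)
cell (0,6): code 1000 → (1.000,6.808)–(0.244,6.000)
cell (1,3): code 0110 → (1.000,3.823)–(2.000,3.651)
cell (1,6): code 1101 → (1.969,7.000)–(1.000,6.808)
cell (1,7): code 1000 → (2.000,7.005)–(1.969,7.000)
cell (2,3): code 0010 → (2.000,3.651)–(2.742,4.000)
cell (2,4): code 0111 → (2.742,4.000)–(3.000,4.223)
cell (2,6): code 1011 → (3.000,6.429)–(2.013,7.000)
cell (2,7): code 0001 → (2.013,7.000)–(2.000,7.005)
cell (3,4): code 0010 → (3.000,4.223)–(3.426,5.000)
cell (3,5): code 0011 → (3.426,5.000)–(3.316,6.000)
cell (3,6): code 0001 → (3.316,6.000)–(3.000,6.429)
total: 14 segments, chained into 1 closed loop(s), length Σ = 10.369571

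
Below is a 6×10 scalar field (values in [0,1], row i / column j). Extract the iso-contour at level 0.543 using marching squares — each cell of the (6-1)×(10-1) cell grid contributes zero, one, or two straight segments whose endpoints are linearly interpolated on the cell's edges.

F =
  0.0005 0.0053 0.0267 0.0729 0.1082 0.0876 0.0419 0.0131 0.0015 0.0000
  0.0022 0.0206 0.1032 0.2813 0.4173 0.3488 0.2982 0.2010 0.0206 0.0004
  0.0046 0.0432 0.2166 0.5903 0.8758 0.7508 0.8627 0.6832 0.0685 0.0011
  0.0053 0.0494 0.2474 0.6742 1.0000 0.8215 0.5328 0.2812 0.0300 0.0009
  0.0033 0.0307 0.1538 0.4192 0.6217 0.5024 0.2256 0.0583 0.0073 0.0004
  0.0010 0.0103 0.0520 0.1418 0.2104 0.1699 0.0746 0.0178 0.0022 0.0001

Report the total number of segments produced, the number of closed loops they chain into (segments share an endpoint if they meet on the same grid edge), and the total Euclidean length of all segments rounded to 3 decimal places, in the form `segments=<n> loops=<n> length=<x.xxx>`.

segments=16 loops=1 length=11.602

cell (1,2): code 0100 → (1.847,3.000)–(2.000,2.873)
cell (1,3): code 1100 → (1.274,4.000)–(1.847,3.000)
cell (1,4): code 1100 → (1.483,5.000)–(1.274,4.000)
cell (1,5): code 1100 → (1.434,6.000)–(1.483,5.000)
cell (1,6): code 1100 → (1.709,7.000)–(1.434,6.000)
cell (1,7): code 1000 → (2.000,7.228)–(1.709,7.000)
cell (2,2): code 0110 → (2.000,2.873)–(3.000,2.693)
cell (2,5): code 1011 → (3.000,5.965)–(2.969,6.000)
cell (2,6): code 0011 → (2.969,6.000)–(2.349,7.000)
cell (2,7): code 0001 → (2.349,7.000)–(2.000,7.228)
cell (3,2): code 0010 → (3.000,2.693)–(3.515,3.000)
cell (3,3): code 0111 → (3.515,3.000)–(4.000,3.611)
cell (3,4): code 1011 → (4.000,4.660)–(3.873,5.000)
cell (3,5): code 0001 → (3.873,5.000)–(3.000,5.965)
cell (4,3): code 0010 → (4.000,3.611)–(4.191,4.000)
cell (4,4): code 0001 → (4.191,4.000)–(4.000,4.660)
total: 16 segments, chained into 1 closed loop(s), length Σ = 11.601633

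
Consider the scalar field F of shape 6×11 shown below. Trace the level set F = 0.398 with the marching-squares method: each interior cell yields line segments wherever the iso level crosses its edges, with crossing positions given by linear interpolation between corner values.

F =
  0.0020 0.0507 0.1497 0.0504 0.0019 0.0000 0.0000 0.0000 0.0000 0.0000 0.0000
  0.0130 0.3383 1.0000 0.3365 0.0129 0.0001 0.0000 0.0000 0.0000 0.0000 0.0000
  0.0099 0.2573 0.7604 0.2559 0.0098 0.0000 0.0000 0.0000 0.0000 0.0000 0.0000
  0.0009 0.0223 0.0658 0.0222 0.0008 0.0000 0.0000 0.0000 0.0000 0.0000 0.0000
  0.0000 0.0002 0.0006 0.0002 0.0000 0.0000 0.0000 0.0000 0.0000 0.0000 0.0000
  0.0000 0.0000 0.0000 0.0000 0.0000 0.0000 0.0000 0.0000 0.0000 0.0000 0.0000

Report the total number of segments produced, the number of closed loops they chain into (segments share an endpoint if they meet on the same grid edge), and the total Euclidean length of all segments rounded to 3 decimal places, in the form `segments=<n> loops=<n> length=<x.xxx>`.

cell (0,1): code 0100 → (0.292,2.000)–(1.000,1.090)
cell (0,2): code 1000 → (1.000,2.907)–(0.292,2.000)
cell (1,1): code 0110 → (1.000,1.090)–(2.000,1.280)
cell (1,2): code 1001 → (2.000,2.718)–(1.000,2.907)
cell (2,1): code 0010 → (2.000,1.280)–(2.522,2.000)
cell (2,2): code 0001 → (2.522,2.000)–(2.000,2.718)
total: 6 segments, chained into 1 closed loop(s), length Σ = 6.116381

segments=6 loops=1 length=6.116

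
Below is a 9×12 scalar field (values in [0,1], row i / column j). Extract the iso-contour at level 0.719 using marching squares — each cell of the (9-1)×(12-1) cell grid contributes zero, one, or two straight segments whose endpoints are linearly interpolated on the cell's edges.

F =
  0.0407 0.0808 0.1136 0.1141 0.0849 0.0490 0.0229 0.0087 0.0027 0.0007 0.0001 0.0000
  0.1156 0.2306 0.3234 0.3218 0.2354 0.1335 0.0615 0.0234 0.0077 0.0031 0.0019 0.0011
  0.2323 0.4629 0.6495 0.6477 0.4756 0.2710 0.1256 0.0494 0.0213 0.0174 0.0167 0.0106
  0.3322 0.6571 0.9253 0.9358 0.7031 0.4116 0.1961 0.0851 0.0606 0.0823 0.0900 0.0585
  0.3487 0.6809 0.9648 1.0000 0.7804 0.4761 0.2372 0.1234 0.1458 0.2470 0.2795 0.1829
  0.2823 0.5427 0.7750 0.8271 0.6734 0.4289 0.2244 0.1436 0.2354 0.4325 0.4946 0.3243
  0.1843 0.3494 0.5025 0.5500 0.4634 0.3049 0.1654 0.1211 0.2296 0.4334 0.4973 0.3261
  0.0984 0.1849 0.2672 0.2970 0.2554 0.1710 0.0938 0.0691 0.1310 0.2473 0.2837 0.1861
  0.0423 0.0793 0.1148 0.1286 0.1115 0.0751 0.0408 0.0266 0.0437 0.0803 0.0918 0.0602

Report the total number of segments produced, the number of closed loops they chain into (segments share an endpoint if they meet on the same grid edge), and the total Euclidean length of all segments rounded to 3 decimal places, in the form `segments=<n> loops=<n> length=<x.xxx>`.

cell (2,1): code 0100 → (2.252,2.000)–(3.000,1.231)
cell (2,2): code 1100 → (2.247,3.000)–(2.252,2.000)
cell (2,3): code 1000 → (3.000,3.932)–(2.247,3.000)
cell (3,1): code 0110 → (3.000,1.231)–(4.000,1.134)
cell (3,3): code 1101 → (3.206,4.000)–(3.000,3.932)
cell (3,4): code 1000 → (4.000,4.202)–(3.206,4.000)
cell (4,1): code 0110 → (4.000,1.134)–(5.000,1.759)
cell (4,3): code 1011 → (5.000,3.703)–(4.574,4.000)
cell (4,4): code 0001 → (4.574,4.000)–(4.000,4.202)
cell (5,1): code 0010 → (5.000,1.759)–(5.206,2.000)
cell (5,2): code 0011 → (5.206,2.000)–(5.390,3.000)
cell (5,3): code 0001 → (5.390,3.000)–(5.000,3.703)
total: 12 segments, chained into 1 closed loop(s), length Σ = 9.756079

segments=12 loops=1 length=9.756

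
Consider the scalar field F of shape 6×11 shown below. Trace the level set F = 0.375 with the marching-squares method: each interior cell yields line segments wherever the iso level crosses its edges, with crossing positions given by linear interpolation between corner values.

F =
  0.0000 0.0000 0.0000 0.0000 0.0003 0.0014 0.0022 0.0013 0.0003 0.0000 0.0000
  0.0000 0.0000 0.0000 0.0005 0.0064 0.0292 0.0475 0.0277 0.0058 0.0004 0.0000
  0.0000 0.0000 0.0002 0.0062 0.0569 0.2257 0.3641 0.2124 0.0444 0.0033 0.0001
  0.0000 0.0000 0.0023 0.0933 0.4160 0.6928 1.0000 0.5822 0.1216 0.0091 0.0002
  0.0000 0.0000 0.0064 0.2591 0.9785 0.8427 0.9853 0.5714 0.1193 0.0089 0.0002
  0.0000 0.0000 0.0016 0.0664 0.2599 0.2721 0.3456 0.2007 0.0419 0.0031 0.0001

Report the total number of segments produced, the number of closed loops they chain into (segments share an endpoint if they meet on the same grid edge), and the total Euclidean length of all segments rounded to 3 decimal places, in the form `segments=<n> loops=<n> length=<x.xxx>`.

segments=12 loops=1 length=11.364

cell (2,3): code 0100 → (2.886,4.000)–(3.000,3.873)
cell (2,4): code 1100 → (2.320,5.000)–(2.886,4.000)
cell (2,5): code 1100 → (2.017,6.000)–(2.320,5.000)
cell (2,6): code 1100 → (2.440,7.000)–(2.017,6.000)
cell (2,7): code 1000 → (3.000,7.450)–(2.440,7.000)
cell (3,3): code 0110 → (3.000,3.873)–(4.000,3.161)
cell (3,7): code 1001 → (4.000,7.434)–(3.000,7.450)
cell (4,3): code 0010 → (4.000,3.161)–(4.840,4.000)
cell (4,4): code 0011 → (4.840,4.000)–(4.820,5.000)
cell (4,5): code 0011 → (4.820,5.000)–(4.954,6.000)
cell (4,6): code 0011 → (4.954,6.000)–(4.530,7.000)
cell (4,7): code 0001 → (4.530,7.000)–(4.000,7.434)
total: 12 segments, chained into 1 closed loop(s), length Σ = 11.364117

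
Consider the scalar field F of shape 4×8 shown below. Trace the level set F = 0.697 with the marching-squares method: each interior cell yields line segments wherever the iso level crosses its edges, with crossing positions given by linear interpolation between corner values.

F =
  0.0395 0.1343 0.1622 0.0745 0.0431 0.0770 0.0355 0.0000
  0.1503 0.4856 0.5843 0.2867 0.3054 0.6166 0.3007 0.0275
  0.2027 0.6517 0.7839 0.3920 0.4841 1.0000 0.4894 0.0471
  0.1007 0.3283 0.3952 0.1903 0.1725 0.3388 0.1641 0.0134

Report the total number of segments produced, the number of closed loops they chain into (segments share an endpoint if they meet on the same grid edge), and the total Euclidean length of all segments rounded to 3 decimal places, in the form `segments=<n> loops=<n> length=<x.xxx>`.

cell (1,1): code 0100 → (1.565,2.000)–(2.000,1.343)
cell (1,2): code 1000 → (2.000,2.222)–(1.565,2.000)
cell (1,4): code 0100 → (1.210,5.000)–(2.000,4.413)
cell (1,5): code 1000 → (2.000,5.593)–(1.210,5.000)
cell (2,1): code 0010 → (2.000,1.343)–(2.224,2.000)
cell (2,2): code 0001 → (2.224,2.000)–(2.000,2.222)
cell (2,4): code 0010 → (2.000,4.413)–(2.458,5.000)
cell (2,5): code 0001 → (2.458,5.000)–(2.000,5.593)
total: 8 segments, chained into 2 closed loop(s), length Σ = 5.753869

segments=8 loops=2 length=5.754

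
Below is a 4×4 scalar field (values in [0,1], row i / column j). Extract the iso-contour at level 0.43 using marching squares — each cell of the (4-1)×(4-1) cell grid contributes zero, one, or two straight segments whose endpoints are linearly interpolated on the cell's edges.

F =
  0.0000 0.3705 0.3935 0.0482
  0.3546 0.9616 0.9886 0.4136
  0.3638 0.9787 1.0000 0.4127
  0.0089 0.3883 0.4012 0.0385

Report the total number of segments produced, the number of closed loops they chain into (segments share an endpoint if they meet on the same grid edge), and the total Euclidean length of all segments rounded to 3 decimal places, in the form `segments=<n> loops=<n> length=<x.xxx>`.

cell (0,0): code 0100 → (0.101,1.000)–(1.000,0.124)
cell (0,1): code 1100 → (0.061,2.000)–(0.101,1.000)
cell (0,2): code 1000 → (1.000,2.971)–(0.061,2.000)
cell (1,0): code 0110 → (1.000,0.124)–(2.000,0.108)
cell (1,2): code 1001 → (2.000,2.971)–(1.000,2.971)
cell (2,0): code 0010 → (2.000,0.108)–(2.929,1.000)
cell (2,1): code 0011 → (2.929,1.000)–(2.952,2.000)
cell (2,2): code 0001 → (2.952,2.000)–(2.000,2.971)
total: 8 segments, chained into 1 closed loop(s), length Σ = 9.255200

segments=8 loops=1 length=9.255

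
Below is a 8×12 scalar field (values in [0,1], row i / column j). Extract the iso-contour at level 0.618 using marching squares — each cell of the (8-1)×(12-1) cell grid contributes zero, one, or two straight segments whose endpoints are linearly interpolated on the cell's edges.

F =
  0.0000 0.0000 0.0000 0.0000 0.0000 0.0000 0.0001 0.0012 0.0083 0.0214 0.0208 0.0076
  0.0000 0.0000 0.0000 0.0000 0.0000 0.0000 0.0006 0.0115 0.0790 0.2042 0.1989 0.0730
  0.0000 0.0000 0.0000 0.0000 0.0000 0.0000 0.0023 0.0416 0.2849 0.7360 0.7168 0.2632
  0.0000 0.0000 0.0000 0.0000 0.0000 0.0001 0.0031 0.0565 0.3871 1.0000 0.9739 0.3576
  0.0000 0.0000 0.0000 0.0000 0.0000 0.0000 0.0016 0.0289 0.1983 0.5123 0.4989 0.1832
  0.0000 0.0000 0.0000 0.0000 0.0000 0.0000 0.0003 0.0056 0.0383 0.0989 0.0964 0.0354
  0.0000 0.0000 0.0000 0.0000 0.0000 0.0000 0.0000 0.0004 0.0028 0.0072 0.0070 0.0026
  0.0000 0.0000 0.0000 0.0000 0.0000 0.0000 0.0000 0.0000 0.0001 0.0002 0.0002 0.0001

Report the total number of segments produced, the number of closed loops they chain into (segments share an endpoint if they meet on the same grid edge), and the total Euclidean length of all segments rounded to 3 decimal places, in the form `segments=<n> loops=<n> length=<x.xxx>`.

segments=8 loops=1 length=6.707

cell (1,8): code 0100 → (1.778,9.000)–(2.000,8.738)
cell (1,9): code 1100 → (1.809,10.000)–(1.778,9.000)
cell (1,10): code 1000 → (2.000,10.218)–(1.809,10.000)
cell (2,8): code 0110 → (2.000,8.738)–(3.000,8.377)
cell (2,10): code 1001 → (3.000,10.577)–(2.000,10.218)
cell (3,8): code 0010 → (3.000,8.377)–(3.783,9.000)
cell (3,9): code 0011 → (3.783,9.000)–(3.749,10.000)
cell (3,10): code 0001 → (3.749,10.000)–(3.000,10.577)
total: 8 segments, chained into 1 closed loop(s), length Σ = 6.706697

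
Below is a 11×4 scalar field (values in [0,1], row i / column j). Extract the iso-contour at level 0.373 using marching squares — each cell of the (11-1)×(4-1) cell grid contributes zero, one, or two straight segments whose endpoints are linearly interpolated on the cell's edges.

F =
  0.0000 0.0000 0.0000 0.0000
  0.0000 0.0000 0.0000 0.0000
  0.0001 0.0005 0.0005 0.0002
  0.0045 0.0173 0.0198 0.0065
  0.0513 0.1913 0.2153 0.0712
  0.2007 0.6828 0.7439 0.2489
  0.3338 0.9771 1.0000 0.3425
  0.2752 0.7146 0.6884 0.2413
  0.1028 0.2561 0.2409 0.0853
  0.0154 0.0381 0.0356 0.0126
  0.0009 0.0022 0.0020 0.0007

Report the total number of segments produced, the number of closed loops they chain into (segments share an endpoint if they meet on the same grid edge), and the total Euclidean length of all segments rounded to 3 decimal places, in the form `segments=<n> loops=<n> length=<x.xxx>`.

segments=10 loops=1 length=10.111

cell (4,0): code 0100 → (4.370,1.000)–(5.000,0.357)
cell (4,1): code 1100 → (4.298,2.000)–(4.370,1.000)
cell (4,2): code 1000 → (5.000,2.749)–(4.298,2.000)
cell (5,0): code 0110 → (5.000,0.357)–(6.000,0.061)
cell (5,2): code 1001 → (6.000,2.954)–(5.000,2.749)
cell (6,0): code 0110 → (6.000,0.061)–(7.000,0.223)
cell (6,2): code 1001 → (7.000,2.705)–(6.000,2.954)
cell (7,0): code 0010 → (7.000,0.223)–(7.745,1.000)
cell (7,1): code 0011 → (7.745,1.000)–(7.705,2.000)
cell (7,2): code 0001 → (7.705,2.000)–(7.000,2.705)
total: 10 segments, chained into 1 closed loop(s), length Σ = 10.110989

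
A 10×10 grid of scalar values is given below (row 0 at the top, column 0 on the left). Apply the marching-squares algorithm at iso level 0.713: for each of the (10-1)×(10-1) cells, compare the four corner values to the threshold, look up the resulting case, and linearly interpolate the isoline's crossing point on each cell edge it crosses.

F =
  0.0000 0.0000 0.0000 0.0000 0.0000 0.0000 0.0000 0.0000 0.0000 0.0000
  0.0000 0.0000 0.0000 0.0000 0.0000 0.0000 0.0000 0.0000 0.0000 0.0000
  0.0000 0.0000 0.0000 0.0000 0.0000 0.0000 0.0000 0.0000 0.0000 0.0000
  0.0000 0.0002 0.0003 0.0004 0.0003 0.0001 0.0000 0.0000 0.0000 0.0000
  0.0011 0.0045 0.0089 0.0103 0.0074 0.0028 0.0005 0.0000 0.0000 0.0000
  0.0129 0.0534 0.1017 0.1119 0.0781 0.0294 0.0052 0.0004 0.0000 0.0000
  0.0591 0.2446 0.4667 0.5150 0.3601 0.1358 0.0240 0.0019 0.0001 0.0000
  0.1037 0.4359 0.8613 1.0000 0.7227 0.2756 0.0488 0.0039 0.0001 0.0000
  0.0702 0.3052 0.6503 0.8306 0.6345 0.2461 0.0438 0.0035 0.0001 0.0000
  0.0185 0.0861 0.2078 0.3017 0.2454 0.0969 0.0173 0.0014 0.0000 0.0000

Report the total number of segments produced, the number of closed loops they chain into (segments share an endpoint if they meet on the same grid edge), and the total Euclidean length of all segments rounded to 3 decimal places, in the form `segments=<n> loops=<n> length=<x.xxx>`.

cell (6,1): code 0100 → (6.624,2.000)–(7.000,1.651)
cell (6,2): code 1100 → (6.408,3.000)–(6.624,2.000)
cell (6,3): code 1100 → (6.973,4.000)–(6.408,3.000)
cell (6,4): code 1000 → (7.000,4.022)–(6.973,4.000)
cell (7,1): code 0010 → (7.000,1.651)–(7.703,2.000)
cell (7,2): code 0111 → (7.703,2.000)–(8.000,2.348)
cell (7,3): code 1011 → (8.000,3.600)–(7.110,4.000)
cell (7,4): code 0001 → (7.110,4.000)–(7.000,4.022)
cell (8,2): code 0010 → (8.000,2.348)–(8.222,3.000)
cell (8,3): code 0001 → (8.222,3.000)–(8.000,3.600)
total: 10 segments, chained into 1 closed loop(s), length Σ = 6.377344

segments=10 loops=1 length=6.377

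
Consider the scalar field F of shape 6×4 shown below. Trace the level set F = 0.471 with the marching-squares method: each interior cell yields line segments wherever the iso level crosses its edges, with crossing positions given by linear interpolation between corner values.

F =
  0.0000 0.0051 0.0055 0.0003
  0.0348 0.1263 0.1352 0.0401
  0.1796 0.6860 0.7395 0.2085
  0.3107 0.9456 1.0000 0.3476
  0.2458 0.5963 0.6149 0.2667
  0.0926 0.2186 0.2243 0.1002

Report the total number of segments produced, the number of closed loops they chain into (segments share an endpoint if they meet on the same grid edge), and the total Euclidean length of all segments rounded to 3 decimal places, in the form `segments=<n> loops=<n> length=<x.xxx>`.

segments=10 loops=1 length=8.535

cell (1,0): code 0100 → (1.616,1.000)–(2.000,0.575)
cell (1,1): code 1100 → (1.556,2.000)–(1.616,1.000)
cell (1,2): code 1000 → (2.000,2.506)–(1.556,2.000)
cell (2,0): code 0110 → (2.000,0.575)–(3.000,0.252)
cell (2,2): code 1001 → (3.000,2.811)–(2.000,2.506)
cell (3,0): code 0110 → (3.000,0.252)–(4.000,0.643)
cell (3,2): code 1001 → (4.000,2.413)–(3.000,2.811)
cell (4,0): code 0010 → (4.000,0.643)–(4.332,1.000)
cell (4,1): code 0011 → (4.332,1.000)–(4.368,2.000)
cell (4,2): code 0001 → (4.368,2.000)–(4.000,2.413)
total: 10 segments, chained into 1 closed loop(s), length Σ = 8.535400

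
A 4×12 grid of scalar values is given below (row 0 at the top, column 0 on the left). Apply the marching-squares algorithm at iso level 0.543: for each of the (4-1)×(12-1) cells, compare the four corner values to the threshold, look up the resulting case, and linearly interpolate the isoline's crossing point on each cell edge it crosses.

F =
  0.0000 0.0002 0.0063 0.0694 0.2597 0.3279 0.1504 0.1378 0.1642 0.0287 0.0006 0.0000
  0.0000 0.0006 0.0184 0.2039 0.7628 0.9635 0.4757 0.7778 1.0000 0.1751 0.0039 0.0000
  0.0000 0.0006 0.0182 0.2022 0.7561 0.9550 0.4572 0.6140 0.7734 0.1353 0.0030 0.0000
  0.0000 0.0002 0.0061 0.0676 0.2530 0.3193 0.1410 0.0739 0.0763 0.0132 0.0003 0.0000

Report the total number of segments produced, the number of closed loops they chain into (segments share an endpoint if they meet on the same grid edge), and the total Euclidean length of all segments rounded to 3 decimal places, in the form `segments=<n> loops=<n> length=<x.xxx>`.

cell (0,3): code 0100 → (0.563,4.000)–(1.000,3.607)
cell (0,4): code 1100 → (0.338,5.000)–(0.563,4.000)
cell (0,5): code 1000 → (1.000,5.862)–(0.338,5.000)
cell (0,6): code 0100 → (0.633,7.000)–(1.000,6.223)
cell (0,7): code 1100 → (0.453,8.000)–(0.633,7.000)
cell (0,8): code 1000 → (1.000,8.554)–(0.453,8.000)
cell (1,3): code 0110 → (1.000,3.607)–(2.000,3.615)
cell (1,5): code 1001 → (2.000,5.828)–(1.000,5.862)
cell (1,6): code 0110 → (1.000,6.223)–(2.000,6.547)
cell (1,8): code 1001 → (2.000,8.361)–(1.000,8.554)
cell (2,3): code 0010 → (2.000,3.615)–(2.424,4.000)
cell (2,4): code 0011 → (2.424,4.000)–(2.648,5.000)
cell (2,5): code 0001 → (2.648,5.000)–(2.000,5.828)
cell (2,6): code 0010 → (2.000,6.547)–(2.131,7.000)
cell (2,7): code 0011 → (2.131,7.000)–(2.331,8.000)
cell (2,8): code 0001 → (2.331,8.000)–(2.000,8.361)
total: 16 segments, chained into 2 closed loop(s), length Σ = 14.052622

segments=16 loops=2 length=14.053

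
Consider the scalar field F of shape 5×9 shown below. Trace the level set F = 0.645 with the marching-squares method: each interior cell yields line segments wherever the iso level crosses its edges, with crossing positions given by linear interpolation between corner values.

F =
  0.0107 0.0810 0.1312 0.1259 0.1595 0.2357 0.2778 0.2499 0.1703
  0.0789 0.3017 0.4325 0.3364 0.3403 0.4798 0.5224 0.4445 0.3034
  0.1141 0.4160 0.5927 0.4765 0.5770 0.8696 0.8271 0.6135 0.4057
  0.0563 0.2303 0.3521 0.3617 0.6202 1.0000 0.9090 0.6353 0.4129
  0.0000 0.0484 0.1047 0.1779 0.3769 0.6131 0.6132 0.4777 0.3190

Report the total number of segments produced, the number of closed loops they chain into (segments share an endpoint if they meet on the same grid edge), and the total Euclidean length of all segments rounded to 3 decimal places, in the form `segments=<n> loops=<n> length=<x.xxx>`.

segments=8 loops=1 length=8.646

cell (1,4): code 0100 → (1.424,5.000)–(2.000,4.232)
cell (1,5): code 1100 → (1.402,6.000)–(1.424,5.000)
cell (1,6): code 1000 → (2.000,6.853)–(1.402,6.000)
cell (2,4): code 0110 → (2.000,4.232)–(3.000,4.065)
cell (2,6): code 1001 → (3.000,6.965)–(2.000,6.853)
cell (3,4): code 0010 → (3.000,4.065)–(3.918,5.000)
cell (3,5): code 0011 → (3.918,5.000)–(3.892,6.000)
cell (3,6): code 0001 → (3.892,6.000)–(3.000,6.965)
total: 8 segments, chained into 1 closed loop(s), length Σ = 8.645523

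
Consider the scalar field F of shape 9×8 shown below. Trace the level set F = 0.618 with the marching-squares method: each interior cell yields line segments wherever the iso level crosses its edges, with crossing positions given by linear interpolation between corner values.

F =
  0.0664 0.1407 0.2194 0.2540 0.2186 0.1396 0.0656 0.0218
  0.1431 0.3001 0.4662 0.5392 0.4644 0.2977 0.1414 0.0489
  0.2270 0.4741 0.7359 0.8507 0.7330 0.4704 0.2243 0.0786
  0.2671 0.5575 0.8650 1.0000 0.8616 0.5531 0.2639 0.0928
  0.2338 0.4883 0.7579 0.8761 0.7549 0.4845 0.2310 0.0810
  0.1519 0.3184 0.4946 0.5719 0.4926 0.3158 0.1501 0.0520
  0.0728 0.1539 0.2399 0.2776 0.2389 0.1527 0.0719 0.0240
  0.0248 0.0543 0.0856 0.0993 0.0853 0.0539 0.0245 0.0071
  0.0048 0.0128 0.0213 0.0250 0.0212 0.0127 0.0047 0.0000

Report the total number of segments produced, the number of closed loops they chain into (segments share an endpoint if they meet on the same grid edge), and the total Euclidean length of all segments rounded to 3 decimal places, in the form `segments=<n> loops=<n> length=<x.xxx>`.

cell (1,1): code 0100 → (1.563,2.000)–(2.000,1.550)
cell (1,2): code 1100 → (1.253,3.000)–(1.563,2.000)
cell (1,3): code 1100 → (1.572,4.000)–(1.253,3.000)
cell (1,4): code 1000 → (2.000,4.438)–(1.572,4.000)
cell (2,1): code 0110 → (2.000,1.550)–(3.000,1.197)
cell (2,4): code 1001 → (3.000,4.790)–(2.000,4.438)
cell (3,1): code 0110 → (3.000,1.197)–(4.000,1.481)
cell (3,4): code 1001 → (4.000,4.506)–(3.000,4.790)
cell (4,1): code 0010 → (4.000,1.481)–(4.531,2.000)
cell (4,2): code 0011 → (4.531,2.000)–(4.848,3.000)
cell (4,3): code 0011 → (4.848,3.000)–(4.522,4.000)
cell (4,4): code 0001 → (4.522,4.000)–(4.000,4.506)
total: 12 segments, chained into 1 closed loop(s), length Σ = 11.106956

segments=12 loops=1 length=11.107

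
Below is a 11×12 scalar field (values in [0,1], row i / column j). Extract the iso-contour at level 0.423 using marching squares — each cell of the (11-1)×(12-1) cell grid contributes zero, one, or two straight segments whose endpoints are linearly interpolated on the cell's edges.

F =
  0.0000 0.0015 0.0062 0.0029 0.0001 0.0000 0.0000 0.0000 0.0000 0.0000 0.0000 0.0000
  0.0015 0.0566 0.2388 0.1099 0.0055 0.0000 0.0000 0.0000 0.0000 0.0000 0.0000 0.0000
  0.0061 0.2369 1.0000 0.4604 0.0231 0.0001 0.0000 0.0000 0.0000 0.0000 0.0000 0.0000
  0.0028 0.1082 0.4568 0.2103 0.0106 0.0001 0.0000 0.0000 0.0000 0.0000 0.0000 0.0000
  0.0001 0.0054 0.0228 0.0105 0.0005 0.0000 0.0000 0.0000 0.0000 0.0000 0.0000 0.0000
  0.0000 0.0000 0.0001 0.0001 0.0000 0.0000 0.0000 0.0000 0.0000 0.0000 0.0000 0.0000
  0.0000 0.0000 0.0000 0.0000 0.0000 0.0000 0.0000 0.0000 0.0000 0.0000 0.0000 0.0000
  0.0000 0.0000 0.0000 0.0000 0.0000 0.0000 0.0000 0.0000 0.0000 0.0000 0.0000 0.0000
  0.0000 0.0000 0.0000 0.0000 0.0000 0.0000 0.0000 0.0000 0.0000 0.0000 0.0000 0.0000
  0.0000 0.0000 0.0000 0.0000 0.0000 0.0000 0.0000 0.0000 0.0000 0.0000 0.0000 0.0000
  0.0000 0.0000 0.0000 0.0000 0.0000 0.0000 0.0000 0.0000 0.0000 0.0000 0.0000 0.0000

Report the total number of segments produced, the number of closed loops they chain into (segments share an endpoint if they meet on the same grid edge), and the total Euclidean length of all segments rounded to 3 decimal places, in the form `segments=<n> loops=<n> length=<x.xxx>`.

segments=8 loops=1 length=5.264

cell (1,1): code 0100 → (1.242,2.000)–(2.000,1.244)
cell (1,2): code 1100 → (1.893,3.000)–(1.242,2.000)
cell (1,3): code 1000 → (2.000,3.086)–(1.893,3.000)
cell (2,1): code 0110 → (2.000,1.244)–(3.000,1.903)
cell (2,2): code 1011 → (3.000,2.137)–(2.150,3.000)
cell (2,3): code 0001 → (2.150,3.000)–(2.000,3.086)
cell (3,1): code 0010 → (3.000,1.903)–(3.078,2.000)
cell (3,2): code 0001 → (3.078,2.000)–(3.000,2.137)
total: 8 segments, chained into 1 closed loop(s), length Σ = 5.264388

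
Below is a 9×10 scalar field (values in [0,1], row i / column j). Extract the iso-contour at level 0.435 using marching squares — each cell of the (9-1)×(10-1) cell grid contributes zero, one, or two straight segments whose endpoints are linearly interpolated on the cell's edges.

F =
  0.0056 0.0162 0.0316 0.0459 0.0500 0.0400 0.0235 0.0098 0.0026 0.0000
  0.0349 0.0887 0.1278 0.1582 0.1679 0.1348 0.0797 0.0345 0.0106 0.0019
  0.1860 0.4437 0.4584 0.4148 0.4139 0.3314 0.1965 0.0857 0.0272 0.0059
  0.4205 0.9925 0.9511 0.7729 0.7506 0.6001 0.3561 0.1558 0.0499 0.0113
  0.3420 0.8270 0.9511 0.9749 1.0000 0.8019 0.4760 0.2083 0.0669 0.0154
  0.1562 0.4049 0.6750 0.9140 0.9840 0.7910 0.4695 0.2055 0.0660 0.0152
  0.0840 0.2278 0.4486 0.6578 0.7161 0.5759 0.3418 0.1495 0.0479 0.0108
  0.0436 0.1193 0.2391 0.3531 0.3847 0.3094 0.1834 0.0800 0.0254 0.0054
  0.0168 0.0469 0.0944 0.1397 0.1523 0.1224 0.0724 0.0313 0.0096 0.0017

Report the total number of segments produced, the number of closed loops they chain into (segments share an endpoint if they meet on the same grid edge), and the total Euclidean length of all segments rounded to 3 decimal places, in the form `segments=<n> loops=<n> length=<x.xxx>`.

segments=22 loops=1 length=17.452

cell (1,0): code 0100 → (1.975,1.000)–(2.000,0.966)
cell (1,1): code 1100 → (1.929,2.000)–(1.975,1.000)
cell (1,2): code 1000 → (2.000,2.537)–(1.929,2.000)
cell (2,0): code 0110 → (2.000,0.966)–(3.000,0.025)
cell (2,2): code 1101 → (2.056,3.000)–(2.000,2.537)
cell (2,3): code 1100 → (2.063,4.000)–(2.056,3.000)
cell (2,4): code 1100 → (2.386,5.000)–(2.063,4.000)
cell (2,5): code 1000 → (3.000,5.677)–(2.386,5.000)
cell (3,0): code 0110 → (3.000,0.025)–(4.000,0.192)
cell (3,5): code 1101 → (3.658,6.000)–(3.000,5.677)
cell (3,6): code 1000 → (4.000,6.153)–(3.658,6.000)
cell (4,0): code 0010 → (4.000,0.192)–(4.929,1.000)
cell (4,1): code 0111 → (4.929,1.000)–(5.000,1.111)
cell (4,6): code 1001 → (5.000,6.131)–(4.000,6.153)
cell (5,1): code 0110 → (5.000,1.111)–(6.000,1.938)
cell (5,5): code 1011 → (6.000,5.602)–(5.270,6.000)
cell (5,6): code 0001 → (5.270,6.000)–(5.000,6.131)
cell (6,1): code 0010 → (6.000,1.938)–(6.065,2.000)
cell (6,2): code 0011 → (6.065,2.000)–(6.731,3.000)
cell (6,3): code 0011 → (6.731,3.000)–(6.848,4.000)
cell (6,4): code 0011 → (6.848,4.000)–(6.529,5.000)
cell (6,5): code 0001 → (6.529,5.000)–(6.000,5.602)
total: 22 segments, chained into 1 closed loop(s), length Σ = 17.452087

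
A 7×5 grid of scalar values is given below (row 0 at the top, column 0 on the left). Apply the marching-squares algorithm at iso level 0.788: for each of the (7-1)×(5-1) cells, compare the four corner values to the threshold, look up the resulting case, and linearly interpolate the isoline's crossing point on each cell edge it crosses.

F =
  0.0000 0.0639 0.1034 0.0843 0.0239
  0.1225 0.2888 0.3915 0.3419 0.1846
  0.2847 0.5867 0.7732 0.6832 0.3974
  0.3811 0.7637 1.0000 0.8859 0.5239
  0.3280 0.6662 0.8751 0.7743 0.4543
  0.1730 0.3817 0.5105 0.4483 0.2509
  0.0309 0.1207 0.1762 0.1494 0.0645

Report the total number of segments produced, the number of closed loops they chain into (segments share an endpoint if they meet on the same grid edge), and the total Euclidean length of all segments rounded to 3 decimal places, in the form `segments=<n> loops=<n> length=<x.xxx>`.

cell (2,1): code 0100 → (2.065,2.000)–(3.000,1.103)
cell (2,2): code 1100 → (2.517,3.000)–(2.065,2.000)
cell (2,3): code 1000 → (3.000,3.270)–(2.517,3.000)
cell (3,1): code 0110 → (3.000,1.103)–(4.000,1.583)
cell (3,2): code 1011 → (4.000,2.864)–(3.877,3.000)
cell (3,3): code 0001 → (3.877,3.000)–(3.000,3.270)
cell (4,1): code 0010 → (4.000,1.583)–(4.239,2.000)
cell (4,2): code 0001 → (4.239,2.000)–(4.000,2.864)
total: 8 segments, chained into 1 closed loop(s), length Σ = 6.533972

segments=8 loops=1 length=6.534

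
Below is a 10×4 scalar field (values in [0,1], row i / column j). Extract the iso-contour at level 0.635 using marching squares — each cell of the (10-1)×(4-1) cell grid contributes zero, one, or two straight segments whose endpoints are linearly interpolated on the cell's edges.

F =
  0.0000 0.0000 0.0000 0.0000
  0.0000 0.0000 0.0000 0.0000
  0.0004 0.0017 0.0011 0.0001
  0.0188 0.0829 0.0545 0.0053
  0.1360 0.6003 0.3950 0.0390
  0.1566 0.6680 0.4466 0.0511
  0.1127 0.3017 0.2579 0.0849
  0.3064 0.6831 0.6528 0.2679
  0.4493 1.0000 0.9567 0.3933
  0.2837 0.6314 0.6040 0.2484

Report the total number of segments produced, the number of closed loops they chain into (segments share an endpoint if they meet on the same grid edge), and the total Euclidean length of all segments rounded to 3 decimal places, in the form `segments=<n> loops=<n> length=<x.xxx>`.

segments=12 loops=2 length=8.068

cell (4,0): code 0100 → (4.513,1.000)–(5.000,0.935)
cell (4,1): code 1000 → (5.000,1.149)–(4.513,1.000)
cell (5,0): code 0010 → (5.000,0.935)–(5.090,1.000)
cell (5,1): code 0001 → (5.090,1.000)–(5.000,1.149)
cell (6,0): code 0100 → (6.874,1.000)–(7.000,0.872)
cell (6,1): code 1100 → (6.955,2.000)–(6.874,1.000)
cell (6,2): code 1000 → (7.000,2.046)–(6.955,2.000)
cell (7,0): code 0110 → (7.000,0.872)–(8.000,0.337)
cell (7,2): code 1001 → (8.000,2.571)–(7.000,2.046)
cell (8,0): code 0010 → (8.000,0.337)–(8.990,1.000)
cell (8,1): code 0011 → (8.990,1.000)–(8.912,2.000)
cell (8,2): code 0001 → (8.912,2.000)–(8.000,2.571)
total: 12 segments, chained into 2 closed loop(s), length Σ = 8.067932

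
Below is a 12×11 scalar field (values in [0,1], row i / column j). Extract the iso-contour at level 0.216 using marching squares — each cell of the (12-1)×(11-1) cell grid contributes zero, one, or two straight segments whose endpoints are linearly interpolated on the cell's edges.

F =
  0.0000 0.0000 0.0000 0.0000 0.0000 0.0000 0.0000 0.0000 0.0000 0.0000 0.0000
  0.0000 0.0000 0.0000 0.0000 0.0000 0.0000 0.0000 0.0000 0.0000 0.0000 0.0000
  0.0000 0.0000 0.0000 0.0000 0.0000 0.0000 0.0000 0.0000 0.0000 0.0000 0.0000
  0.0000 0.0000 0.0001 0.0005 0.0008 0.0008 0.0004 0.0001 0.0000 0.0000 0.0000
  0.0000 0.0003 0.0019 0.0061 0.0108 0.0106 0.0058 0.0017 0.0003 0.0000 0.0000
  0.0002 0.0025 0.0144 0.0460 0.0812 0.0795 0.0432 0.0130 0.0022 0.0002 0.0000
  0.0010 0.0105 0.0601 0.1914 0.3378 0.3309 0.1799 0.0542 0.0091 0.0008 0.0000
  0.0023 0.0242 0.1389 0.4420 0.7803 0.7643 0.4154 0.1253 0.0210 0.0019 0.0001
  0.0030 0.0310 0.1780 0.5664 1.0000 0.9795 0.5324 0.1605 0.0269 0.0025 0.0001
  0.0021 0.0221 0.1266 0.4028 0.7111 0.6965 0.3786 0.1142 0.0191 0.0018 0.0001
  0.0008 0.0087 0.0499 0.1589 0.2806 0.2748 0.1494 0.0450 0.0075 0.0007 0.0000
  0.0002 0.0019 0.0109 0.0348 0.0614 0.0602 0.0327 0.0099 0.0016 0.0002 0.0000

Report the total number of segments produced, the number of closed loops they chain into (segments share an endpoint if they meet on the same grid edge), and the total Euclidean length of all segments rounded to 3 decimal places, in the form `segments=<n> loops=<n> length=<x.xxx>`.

cell (5,3): code 0100 → (5.525,4.000)–(6.000,3.168)
cell (5,4): code 1100 → (5.543,5.000)–(5.525,4.000)
cell (5,5): code 1000 → (6.000,5.761)–(5.543,5.000)
cell (6,2): code 0100 → (6.098,3.000)–(7.000,2.254)
cell (6,3): code 1110 → (6.000,3.168)–(6.098,3.000)
cell (6,5): code 1101 → (6.153,6.000)–(6.000,5.761)
cell (6,6): code 1000 → (7.000,6.687)–(6.153,6.000)
cell (7,2): code 0110 → (7.000,2.254)–(8.000,2.098)
cell (7,6): code 1001 → (8.000,6.851)–(7.000,6.687)
cell (8,2): code 0110 → (8.000,2.098)–(9.000,2.324)
cell (8,6): code 1001 → (9.000,6.615)–(8.000,6.851)
cell (9,2): code 0010 → (9.000,2.324)–(9.766,3.000)
cell (9,3): code 0111 → (9.766,3.000)–(10.000,3.469)
cell (9,5): code 1011 → (10.000,5.469)–(9.709,6.000)
cell (9,6): code 0001 → (9.709,6.000)–(9.000,6.615)
cell (10,3): code 0010 → (10.000,3.469)–(10.295,4.000)
cell (10,4): code 0011 → (10.295,4.000)–(10.274,5.000)
cell (10,5): code 0001 → (10.274,5.000)–(10.000,5.469)
total: 18 segments, chained into 1 closed loop(s), length Σ = 14.903846

segments=18 loops=1 length=14.904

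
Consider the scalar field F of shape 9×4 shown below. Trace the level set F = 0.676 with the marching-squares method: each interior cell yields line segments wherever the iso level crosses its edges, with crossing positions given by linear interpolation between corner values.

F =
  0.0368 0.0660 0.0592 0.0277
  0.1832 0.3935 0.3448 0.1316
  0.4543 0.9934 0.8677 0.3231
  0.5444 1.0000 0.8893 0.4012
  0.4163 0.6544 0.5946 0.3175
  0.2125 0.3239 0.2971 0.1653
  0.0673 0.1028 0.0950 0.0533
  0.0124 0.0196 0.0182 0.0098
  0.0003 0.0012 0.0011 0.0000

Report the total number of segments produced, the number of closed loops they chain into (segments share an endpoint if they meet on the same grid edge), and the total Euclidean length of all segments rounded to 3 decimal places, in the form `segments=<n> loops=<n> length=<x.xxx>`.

cell (1,0): code 0100 → (1.471,1.000)–(2.000,0.411)
cell (1,1): code 1100 → (1.633,2.000)–(1.471,1.000)
cell (1,2): code 1000 → (2.000,2.352)–(1.633,2.000)
cell (2,0): code 0110 → (2.000,0.411)–(3.000,0.289)
cell (2,2): code 1001 → (3.000,2.437)–(2.000,2.352)
cell (3,0): code 0010 → (3.000,0.289)–(3.938,1.000)
cell (3,1): code 0011 → (3.938,1.000)–(3.724,2.000)
cell (3,2): code 0001 → (3.724,2.000)–(3.000,2.437)
total: 8 segments, chained into 1 closed loop(s), length Σ = 7.368753

segments=8 loops=1 length=7.369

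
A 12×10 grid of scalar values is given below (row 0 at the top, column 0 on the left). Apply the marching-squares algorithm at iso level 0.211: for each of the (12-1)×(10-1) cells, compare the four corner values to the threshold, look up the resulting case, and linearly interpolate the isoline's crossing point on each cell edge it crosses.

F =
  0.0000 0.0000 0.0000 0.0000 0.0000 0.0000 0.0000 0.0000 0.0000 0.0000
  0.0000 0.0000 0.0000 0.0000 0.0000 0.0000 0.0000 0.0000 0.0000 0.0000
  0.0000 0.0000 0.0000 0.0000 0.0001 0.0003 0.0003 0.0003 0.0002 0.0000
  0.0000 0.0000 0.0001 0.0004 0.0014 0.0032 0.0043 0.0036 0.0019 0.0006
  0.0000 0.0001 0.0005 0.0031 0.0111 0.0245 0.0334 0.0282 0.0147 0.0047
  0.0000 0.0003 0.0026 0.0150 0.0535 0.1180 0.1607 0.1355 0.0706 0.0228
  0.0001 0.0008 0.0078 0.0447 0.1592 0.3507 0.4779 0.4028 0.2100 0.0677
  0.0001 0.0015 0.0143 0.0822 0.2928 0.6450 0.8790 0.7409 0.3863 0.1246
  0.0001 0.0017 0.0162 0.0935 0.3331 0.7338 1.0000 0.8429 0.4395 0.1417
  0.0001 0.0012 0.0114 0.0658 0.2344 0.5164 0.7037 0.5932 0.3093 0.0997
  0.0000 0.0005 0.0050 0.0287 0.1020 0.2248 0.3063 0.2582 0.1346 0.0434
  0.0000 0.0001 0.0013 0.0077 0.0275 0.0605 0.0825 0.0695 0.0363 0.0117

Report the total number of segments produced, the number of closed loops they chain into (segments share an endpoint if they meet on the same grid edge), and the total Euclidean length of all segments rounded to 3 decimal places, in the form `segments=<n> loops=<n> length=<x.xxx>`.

segments=20 loops=1 length=16.328

cell (5,4): code 0100 → (5.400,5.000)–(6.000,4.270)
cell (5,5): code 1100 → (5.159,6.000)–(5.400,5.000)
cell (5,6): code 1100 → (5.282,7.000)–(5.159,6.000)
cell (5,7): code 1000 → (6.000,7.995)–(5.282,7.000)
cell (6,3): code 0100 → (6.388,4.000)–(7.000,3.612)
cell (6,4): code 1110 → (6.000,4.270)–(6.388,4.000)
cell (6,7): code 1101 → (6.006,8.000)–(6.000,7.995)
cell (6,8): code 1000 → (7.000,8.670)–(6.006,8.000)
cell (7,3): code 0110 → (7.000,3.612)–(8.000,3.490)
cell (7,8): code 1001 → (8.000,8.767)–(7.000,8.670)
cell (8,3): code 0110 → (8.000,3.490)–(9.000,3.861)
cell (8,8): code 1001 → (9.000,8.469)–(8.000,8.767)
cell (9,3): code 0010 → (9.000,3.861)–(9.177,4.000)
cell (9,4): code 0111 → (9.177,4.000)–(10.000,4.888)
cell (9,7): code 1011 → (10.000,7.382)–(9.563,8.000)
cell (9,8): code 0001 → (9.563,8.000)–(9.000,8.469)
cell (10,4): code 0010 → (10.000,4.888)–(10.084,5.000)
cell (10,5): code 0011 → (10.084,5.000)–(10.426,6.000)
cell (10,6): code 0011 → (10.426,6.000)–(10.250,7.000)
cell (10,7): code 0001 → (10.250,7.000)–(10.000,7.382)
total: 20 segments, chained into 1 closed loop(s), length Σ = 16.328193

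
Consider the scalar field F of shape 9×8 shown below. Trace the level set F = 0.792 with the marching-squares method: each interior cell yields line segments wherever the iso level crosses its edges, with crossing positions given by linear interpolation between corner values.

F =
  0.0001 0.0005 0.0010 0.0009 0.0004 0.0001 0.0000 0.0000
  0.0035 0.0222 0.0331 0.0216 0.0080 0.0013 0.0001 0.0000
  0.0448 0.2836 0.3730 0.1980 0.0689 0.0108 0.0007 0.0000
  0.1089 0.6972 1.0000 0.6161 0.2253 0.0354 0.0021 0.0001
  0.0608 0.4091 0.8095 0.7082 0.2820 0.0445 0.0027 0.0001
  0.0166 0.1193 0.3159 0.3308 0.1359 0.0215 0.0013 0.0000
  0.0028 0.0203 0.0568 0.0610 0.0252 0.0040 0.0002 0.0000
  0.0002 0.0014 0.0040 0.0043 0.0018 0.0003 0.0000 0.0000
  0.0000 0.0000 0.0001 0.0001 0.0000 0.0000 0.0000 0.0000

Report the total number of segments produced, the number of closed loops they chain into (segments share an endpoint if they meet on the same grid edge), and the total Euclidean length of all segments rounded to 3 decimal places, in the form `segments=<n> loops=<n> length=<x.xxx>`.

segments=6 loops=1 length=3.886

cell (2,1): code 0100 → (2.668,2.000)–(3.000,1.313)
cell (2,2): code 1000 → (3.000,2.542)–(2.668,2.000)
cell (3,1): code 0110 → (3.000,1.313)–(4.000,1.956)
cell (3,2): code 1001 → (4.000,2.173)–(3.000,2.542)
cell (4,1): code 0010 → (4.000,1.956)–(4.035,2.000)
cell (4,2): code 0001 → (4.035,2.000)–(4.000,2.173)
total: 6 segments, chained into 1 closed loop(s), length Σ = 3.885694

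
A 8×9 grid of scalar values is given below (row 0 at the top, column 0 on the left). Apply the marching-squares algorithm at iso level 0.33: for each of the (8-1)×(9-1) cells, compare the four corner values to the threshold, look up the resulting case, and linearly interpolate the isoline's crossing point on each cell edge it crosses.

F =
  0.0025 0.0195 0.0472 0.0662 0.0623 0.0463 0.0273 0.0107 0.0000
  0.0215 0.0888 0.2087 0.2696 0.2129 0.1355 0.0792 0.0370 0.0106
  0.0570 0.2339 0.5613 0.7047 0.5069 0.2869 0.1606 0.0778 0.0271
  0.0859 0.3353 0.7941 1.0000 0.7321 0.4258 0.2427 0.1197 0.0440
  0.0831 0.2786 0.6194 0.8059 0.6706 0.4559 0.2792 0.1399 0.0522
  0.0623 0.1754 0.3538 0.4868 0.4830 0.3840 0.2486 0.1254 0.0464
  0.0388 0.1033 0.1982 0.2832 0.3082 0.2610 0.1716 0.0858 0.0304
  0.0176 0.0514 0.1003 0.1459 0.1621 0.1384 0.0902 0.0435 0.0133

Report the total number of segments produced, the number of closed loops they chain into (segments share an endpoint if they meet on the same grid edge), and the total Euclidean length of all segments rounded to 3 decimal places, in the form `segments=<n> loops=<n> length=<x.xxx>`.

segments=18 loops=1 length=14.682

cell (1,1): code 0100 → (1.344,2.000)–(2.000,1.294)
cell (1,2): code 1100 → (1.139,3.000)–(1.344,2.000)
cell (1,3): code 1100 → (1.398,4.000)–(1.139,3.000)
cell (1,4): code 1000 → (2.000,4.804)–(1.398,4.000)
cell (2,0): code 0100 → (2.948,1.000)–(3.000,0.979)
cell (2,1): code 1110 → (2.000,1.294)–(2.948,1.000)
cell (2,4): code 1101 → (2.310,5.000)–(2.000,4.804)
cell (2,5): code 1000 → (3.000,5.523)–(2.310,5.000)
cell (3,0): code 0010 → (3.000,0.979)–(3.093,1.000)
cell (3,1): code 0111 → (3.093,1.000)–(4.000,1.151)
cell (3,5): code 1001 → (4.000,5.713)–(3.000,5.523)
cell (4,1): code 0110 → (4.000,1.151)–(5.000,1.867)
cell (4,5): code 1001 → (5.000,5.399)–(4.000,5.713)
cell (5,1): code 0010 → (5.000,1.867)–(5.153,2.000)
cell (5,2): code 0011 → (5.153,2.000)–(5.770,3.000)
cell (5,3): code 0011 → (5.770,3.000)–(5.875,4.000)
cell (5,4): code 0011 → (5.875,4.000)–(5.439,5.000)
cell (5,5): code 0001 → (5.439,5.000)–(5.000,5.399)
total: 18 segments, chained into 1 closed loop(s), length Σ = 14.681710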